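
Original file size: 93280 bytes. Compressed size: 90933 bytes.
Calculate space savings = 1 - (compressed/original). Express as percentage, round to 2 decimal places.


ratio = compressed/original = 90933/93280 = 0.974839
savings = 1 - ratio = 1 - 0.974839 = 0.025161
as a percentage: 0.025161 * 100 = 2.52%

Space savings = 1 - 90933/93280 = 2.52%


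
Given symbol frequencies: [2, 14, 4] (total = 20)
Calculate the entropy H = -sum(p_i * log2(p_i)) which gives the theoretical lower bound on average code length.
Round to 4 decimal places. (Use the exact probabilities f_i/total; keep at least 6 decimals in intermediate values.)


Per-symbol terms -p_i * log2(p_i) with p_i = f_i/20:
  p = 2/20 = 0.100000: log2(p) = -3.321928, -p*log2(p) = 0.332193
  p = 14/20 = 0.700000: log2(p) = -0.514573, -p*log2(p) = 0.360201
  p = 4/20 = 0.200000: log2(p) = -2.321928, -p*log2(p) = 0.464386
H = 0.332193 + 0.360201 + 0.464386 = 1.156780

H = 1.1568 bits/symbol


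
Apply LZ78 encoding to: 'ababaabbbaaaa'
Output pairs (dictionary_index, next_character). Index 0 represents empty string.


LZ78 encoding steps:
Dictionary: {0: ''}
Step 1: w='' (idx 0), next='a' -> output (0, 'a'), add 'a' as idx 1
Step 2: w='' (idx 0), next='b' -> output (0, 'b'), add 'b' as idx 2
Step 3: w='a' (idx 1), next='b' -> output (1, 'b'), add 'ab' as idx 3
Step 4: w='a' (idx 1), next='a' -> output (1, 'a'), add 'aa' as idx 4
Step 5: w='b' (idx 2), next='b' -> output (2, 'b'), add 'bb' as idx 5
Step 6: w='b' (idx 2), next='a' -> output (2, 'a'), add 'ba' as idx 6
Step 7: w='aa' (idx 4), next='a' -> output (4, 'a'), add 'aaa' as idx 7


Encoded: [(0, 'a'), (0, 'b'), (1, 'b'), (1, 'a'), (2, 'b'), (2, 'a'), (4, 'a')]


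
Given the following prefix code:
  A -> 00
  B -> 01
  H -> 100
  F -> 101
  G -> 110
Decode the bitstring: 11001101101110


Decoding step by step:
Bits 110 -> G
Bits 01 -> B
Bits 101 -> F
Bits 101 -> F
Bits 110 -> G


Decoded message: GBFFG


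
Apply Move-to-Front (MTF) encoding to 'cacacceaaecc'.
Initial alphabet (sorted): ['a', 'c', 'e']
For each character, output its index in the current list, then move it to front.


MTF encoding:
'c': index 1 in ['a', 'c', 'e'] -> ['c', 'a', 'e']
'a': index 1 in ['c', 'a', 'e'] -> ['a', 'c', 'e']
'c': index 1 in ['a', 'c', 'e'] -> ['c', 'a', 'e']
'a': index 1 in ['c', 'a', 'e'] -> ['a', 'c', 'e']
'c': index 1 in ['a', 'c', 'e'] -> ['c', 'a', 'e']
'c': index 0 in ['c', 'a', 'e'] -> ['c', 'a', 'e']
'e': index 2 in ['c', 'a', 'e'] -> ['e', 'c', 'a']
'a': index 2 in ['e', 'c', 'a'] -> ['a', 'e', 'c']
'a': index 0 in ['a', 'e', 'c'] -> ['a', 'e', 'c']
'e': index 1 in ['a', 'e', 'c'] -> ['e', 'a', 'c']
'c': index 2 in ['e', 'a', 'c'] -> ['c', 'e', 'a']
'c': index 0 in ['c', 'e', 'a'] -> ['c', 'e', 'a']


Output: [1, 1, 1, 1, 1, 0, 2, 2, 0, 1, 2, 0]


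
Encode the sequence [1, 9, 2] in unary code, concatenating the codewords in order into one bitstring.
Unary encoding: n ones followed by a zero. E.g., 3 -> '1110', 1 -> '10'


Encode each number as n ones followed by a terminating 0:
  1 -> 10 (2 bits)
  9 -> 1111111110 (10 bits)
  2 -> 110 (3 bits)
Total length = 2 + 10 + 3 = 15 bits.

Unary([1, 9, 2]) = 101111111110110 (15 bits)


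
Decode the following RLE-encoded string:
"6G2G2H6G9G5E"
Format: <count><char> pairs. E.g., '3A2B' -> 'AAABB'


Expanding each <count><char> pair:
  6G -> 'GGGGGG'
  2G -> 'GG'
  2H -> 'HH'
  6G -> 'GGGGGG'
  9G -> 'GGGGGGGGG'
  5E -> 'EEEEE'

Decoded = GGGGGGGGHHGGGGGGGGGGGGGGGEEEEE


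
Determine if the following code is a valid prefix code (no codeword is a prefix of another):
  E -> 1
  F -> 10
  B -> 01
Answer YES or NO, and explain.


Checking each pair (does one codeword prefix another?):
  E='1' vs F='10': prefix -- VIOLATION

NO -- this is NOT a valid prefix code. E (1) is a prefix of F (10).


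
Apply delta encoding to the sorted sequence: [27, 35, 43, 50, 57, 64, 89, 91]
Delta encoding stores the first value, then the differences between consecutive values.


First value: 27
Deltas:
  35 - 27 = 8
  43 - 35 = 8
  50 - 43 = 7
  57 - 50 = 7
  64 - 57 = 7
  89 - 64 = 25
  91 - 89 = 2


Delta encoded: [27, 8, 8, 7, 7, 7, 25, 2]


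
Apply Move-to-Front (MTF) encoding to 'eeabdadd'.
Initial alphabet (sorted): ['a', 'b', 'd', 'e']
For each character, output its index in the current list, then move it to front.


MTF encoding:
'e': index 3 in ['a', 'b', 'd', 'e'] -> ['e', 'a', 'b', 'd']
'e': index 0 in ['e', 'a', 'b', 'd'] -> ['e', 'a', 'b', 'd']
'a': index 1 in ['e', 'a', 'b', 'd'] -> ['a', 'e', 'b', 'd']
'b': index 2 in ['a', 'e', 'b', 'd'] -> ['b', 'a', 'e', 'd']
'd': index 3 in ['b', 'a', 'e', 'd'] -> ['d', 'b', 'a', 'e']
'a': index 2 in ['d', 'b', 'a', 'e'] -> ['a', 'd', 'b', 'e']
'd': index 1 in ['a', 'd', 'b', 'e'] -> ['d', 'a', 'b', 'e']
'd': index 0 in ['d', 'a', 'b', 'e'] -> ['d', 'a', 'b', 'e']


Output: [3, 0, 1, 2, 3, 2, 1, 0]


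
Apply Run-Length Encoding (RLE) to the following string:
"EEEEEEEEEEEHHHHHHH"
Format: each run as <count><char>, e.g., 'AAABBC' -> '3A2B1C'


Scanning runs left to right:
  i=0: run of 'E' x 11 -> '11E'
  i=11: run of 'H' x 7 -> '7H'

RLE = 11E7H


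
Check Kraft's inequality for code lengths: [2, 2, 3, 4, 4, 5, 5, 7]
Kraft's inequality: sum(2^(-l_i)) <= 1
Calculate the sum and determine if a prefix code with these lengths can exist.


Sum = 2^(-2) + 2^(-2) + 2^(-3) + 2^(-4) + 2^(-4) + 2^(-5) + 2^(-5) + 2^(-7)
    = 0.25 + 0.25 + 0.125 + 0.0625 + 0.0625 + 0.03125 + 0.03125 + 0.0078125
    = 105/128 = 0.8203125
Since 0.8203125 <= 1, Kraft's inequality IS satisfied.
A prefix code with these lengths CAN exist.

Kraft sum = 0.8203125. Satisfied.


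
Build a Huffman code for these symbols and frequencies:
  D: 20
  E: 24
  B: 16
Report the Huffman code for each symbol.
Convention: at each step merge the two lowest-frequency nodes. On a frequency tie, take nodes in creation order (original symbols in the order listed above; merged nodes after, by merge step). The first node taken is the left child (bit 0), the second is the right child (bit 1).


Huffman tree construction:
Step 1: Merge B(16) + D(20) = 36
Step 2: Merge E(24) + (B+D)(36) = 60
Read each symbol's code off the tree from the root (left child = 0, right child = 1).

Codes:
  D: 11 (length 2)
  E: 0 (length 1)
  B: 10 (length 2)
Average code length: 96/60 = 1.6000 bits/symbol


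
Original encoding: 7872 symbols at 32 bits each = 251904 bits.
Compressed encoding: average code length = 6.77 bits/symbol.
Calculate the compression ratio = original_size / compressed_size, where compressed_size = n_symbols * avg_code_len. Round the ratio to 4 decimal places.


original_size = n_symbols * orig_bits = 7872 * 32 = 251904 bits
compressed_size = n_symbols * avg_code_len = 7872 * 6.77 = 53293.44 bits
ratio = original_size / compressed_size = 251904 / 53293.44 = 4.7267

Compression ratio = 4.7267


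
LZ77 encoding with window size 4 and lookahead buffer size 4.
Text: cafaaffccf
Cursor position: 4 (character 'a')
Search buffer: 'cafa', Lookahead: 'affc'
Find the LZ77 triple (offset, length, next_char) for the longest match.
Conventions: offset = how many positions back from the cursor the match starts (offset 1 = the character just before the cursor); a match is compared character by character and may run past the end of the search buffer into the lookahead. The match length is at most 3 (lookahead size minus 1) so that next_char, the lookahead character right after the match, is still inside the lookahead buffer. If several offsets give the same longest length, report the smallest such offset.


Try each offset into the search buffer:
  offset=1 (pos 3, char 'a'): match length 1
  offset=2 (pos 2, char 'f'): match length 0
  offset=3 (pos 1, char 'a'): match length 2
  offset=4 (pos 0, char 'c'): match length 0
Longest match has length 2 at offset 3.
next_char = character at position 4 + 2 = 6 -> 'f'

Best match: offset=3, length=2 (matching 'af' starting at position 1)
LZ77 triple: (3, 2, 'f')


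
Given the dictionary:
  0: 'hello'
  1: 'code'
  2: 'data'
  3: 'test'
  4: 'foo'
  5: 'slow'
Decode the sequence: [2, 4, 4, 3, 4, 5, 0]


Look up each index in the dictionary:
  2 -> 'data'
  4 -> 'foo'
  4 -> 'foo'
  3 -> 'test'
  4 -> 'foo'
  5 -> 'slow'
  0 -> 'hello'

Decoded: "data foo foo test foo slow hello"


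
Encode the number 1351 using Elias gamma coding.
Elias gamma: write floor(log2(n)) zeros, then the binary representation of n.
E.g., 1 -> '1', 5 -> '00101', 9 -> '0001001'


num_bits = floor(log2(1351)) + 1 = 11
leading_zeros = num_bits - 1 = 10
binary(1351) = 10101000111

Elias gamma(1351) = '0000000000' + '10101000111' = 000000000010101000111 (21 bits)


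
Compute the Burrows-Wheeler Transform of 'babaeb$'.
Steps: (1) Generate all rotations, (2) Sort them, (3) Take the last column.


Rotations (sorted):
  0: $babaeb -> last char: b
  1: abaeb$b -> last char: b
  2: aeb$bab -> last char: b
  3: b$babae -> last char: e
  4: babaeb$ -> last char: $
  5: baeb$ba -> last char: a
  6: eb$baba -> last char: a


BWT = bbbe$aa


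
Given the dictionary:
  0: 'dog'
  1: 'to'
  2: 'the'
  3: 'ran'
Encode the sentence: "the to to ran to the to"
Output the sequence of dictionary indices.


Look up each word in the dictionary:
  'the' -> 2
  'to' -> 1
  'to' -> 1
  'ran' -> 3
  'to' -> 1
  'the' -> 2
  'to' -> 1

Encoded: [2, 1, 1, 3, 1, 2, 1]


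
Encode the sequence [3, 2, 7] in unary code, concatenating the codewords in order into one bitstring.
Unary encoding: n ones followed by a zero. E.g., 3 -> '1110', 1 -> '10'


Encode each number as n ones followed by a terminating 0:
  3 -> 1110 (4 bits)
  2 -> 110 (3 bits)
  7 -> 11111110 (8 bits)
Total length = 4 + 3 + 8 = 15 bits.

Unary([3, 2, 7]) = 111011011111110 (15 bits)


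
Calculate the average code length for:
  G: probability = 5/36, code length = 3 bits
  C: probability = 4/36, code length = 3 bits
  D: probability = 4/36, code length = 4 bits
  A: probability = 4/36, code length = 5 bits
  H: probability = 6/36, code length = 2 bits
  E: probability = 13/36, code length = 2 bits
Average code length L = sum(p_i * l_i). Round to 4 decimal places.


Weighted contributions p_i * l_i:
  G: (5/36) * 3 = 15/36
  C: (4/36) * 3 = 12/36
  D: (4/36) * 4 = 16/36
  A: (4/36) * 5 = 20/36
  H: (6/36) * 2 = 12/36
  E: (13/36) * 2 = 26/36
Sum = (15 + 12 + 16 + 20 + 12 + 26)/36 = 101/36

L = 101/36 = 2.8056 bits/symbol


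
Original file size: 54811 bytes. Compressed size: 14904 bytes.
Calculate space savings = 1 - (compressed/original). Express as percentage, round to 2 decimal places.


ratio = compressed/original = 14904/54811 = 0.271916
savings = 1 - ratio = 1 - 0.271916 = 0.728084
as a percentage: 0.728084 * 100 = 72.81%

Space savings = 1 - 14904/54811 = 72.81%


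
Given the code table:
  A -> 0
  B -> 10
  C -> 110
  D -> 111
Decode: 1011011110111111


Decoding:
10 -> B
110 -> C
111 -> D
10 -> B
111 -> D
111 -> D


Result: BCDBDD


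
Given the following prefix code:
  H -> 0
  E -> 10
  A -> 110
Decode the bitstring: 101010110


Decoding step by step:
Bits 10 -> E
Bits 10 -> E
Bits 10 -> E
Bits 110 -> A


Decoded message: EEEA


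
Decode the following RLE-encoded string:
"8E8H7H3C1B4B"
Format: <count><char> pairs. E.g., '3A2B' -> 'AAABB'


Expanding each <count><char> pair:
  8E -> 'EEEEEEEE'
  8H -> 'HHHHHHHH'
  7H -> 'HHHHHHH'
  3C -> 'CCC'
  1B -> 'B'
  4B -> 'BBBB'

Decoded = EEEEEEEEHHHHHHHHHHHHHHHCCCBBBBB


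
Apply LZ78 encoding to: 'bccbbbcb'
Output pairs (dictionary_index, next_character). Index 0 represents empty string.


LZ78 encoding steps:
Dictionary: {0: ''}
Step 1: w='' (idx 0), next='b' -> output (0, 'b'), add 'b' as idx 1
Step 2: w='' (idx 0), next='c' -> output (0, 'c'), add 'c' as idx 2
Step 3: w='c' (idx 2), next='b' -> output (2, 'b'), add 'cb' as idx 3
Step 4: w='b' (idx 1), next='b' -> output (1, 'b'), add 'bb' as idx 4
Step 5: w='cb' (idx 3), end of input -> output (3, '')


Encoded: [(0, 'b'), (0, 'c'), (2, 'b'), (1, 'b'), (3, '')]


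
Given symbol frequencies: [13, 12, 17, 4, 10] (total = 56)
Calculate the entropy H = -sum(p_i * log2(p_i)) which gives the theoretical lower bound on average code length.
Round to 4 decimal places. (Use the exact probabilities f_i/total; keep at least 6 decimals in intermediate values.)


Per-symbol terms -p_i * log2(p_i) with p_i = f_i/56:
  p = 13/56 = 0.232143: log2(p) = -2.106915, -p*log2(p) = 0.489105
  p = 12/56 = 0.214286: log2(p) = -2.222392, -p*log2(p) = 0.476227
  p = 17/56 = 0.303571: log2(p) = -1.719892, -p*log2(p) = 0.522110
  p = 4/56 = 0.071429: log2(p) = -3.807355, -p*log2(p) = 0.271954
  p = 10/56 = 0.178571: log2(p) = -2.485427, -p*log2(p) = 0.443826
H = 0.489105 + 0.476227 + 0.522110 + 0.271954 + 0.443826 = 2.203222

H = 2.2032 bits/symbol


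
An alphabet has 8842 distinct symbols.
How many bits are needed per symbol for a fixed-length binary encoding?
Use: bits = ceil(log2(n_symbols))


log2(8842) = 13.1102
Bracket: 2^13 = 8192 < 8842 <= 2^14 = 16384
So ceil(log2(8842)) = 14

bits = ceil(log2(8842)) = ceil(13.1102) = 14 bits


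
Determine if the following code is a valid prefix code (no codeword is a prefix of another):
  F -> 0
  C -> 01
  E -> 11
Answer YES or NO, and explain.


Checking each pair (does one codeword prefix another?):
  F='0' vs C='01': prefix -- VIOLATION

NO -- this is NOT a valid prefix code. F (0) is a prefix of C (01).


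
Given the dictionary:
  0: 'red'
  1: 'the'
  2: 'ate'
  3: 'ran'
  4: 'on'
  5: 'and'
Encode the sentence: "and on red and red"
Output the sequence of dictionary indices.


Look up each word in the dictionary:
  'and' -> 5
  'on' -> 4
  'red' -> 0
  'and' -> 5
  'red' -> 0

Encoded: [5, 4, 0, 5, 0]


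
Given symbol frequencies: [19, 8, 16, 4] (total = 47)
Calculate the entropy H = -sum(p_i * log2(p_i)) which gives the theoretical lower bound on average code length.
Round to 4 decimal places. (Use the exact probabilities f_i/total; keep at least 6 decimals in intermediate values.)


Per-symbol terms -p_i * log2(p_i) with p_i = f_i/47:
  p = 19/47 = 0.404255: log2(p) = -1.306661, -p*log2(p) = 0.528225
  p = 8/47 = 0.170213: log2(p) = -2.554589, -p*log2(p) = 0.434824
  p = 16/47 = 0.340426: log2(p) = -1.554589, -p*log2(p) = 0.529222
  p = 4/47 = 0.085106: log2(p) = -3.554589, -p*log2(p) = 0.302518
H = 0.528225 + 0.434824 + 0.529222 + 0.302518 = 1.794789

H = 1.7948 bits/symbol


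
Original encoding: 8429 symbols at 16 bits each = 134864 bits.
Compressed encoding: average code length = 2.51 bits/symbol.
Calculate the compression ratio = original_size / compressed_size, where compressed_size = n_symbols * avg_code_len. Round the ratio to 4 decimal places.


original_size = n_symbols * orig_bits = 8429 * 16 = 134864 bits
compressed_size = n_symbols * avg_code_len = 8429 * 2.51 = 21156.79 bits
ratio = original_size / compressed_size = 134864 / 21156.79 = 6.3745

Compression ratio = 6.3745


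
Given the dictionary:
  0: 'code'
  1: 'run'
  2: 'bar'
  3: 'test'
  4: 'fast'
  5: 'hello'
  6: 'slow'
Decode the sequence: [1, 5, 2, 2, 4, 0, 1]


Look up each index in the dictionary:
  1 -> 'run'
  5 -> 'hello'
  2 -> 'bar'
  2 -> 'bar'
  4 -> 'fast'
  0 -> 'code'
  1 -> 'run'

Decoded: "run hello bar bar fast code run"


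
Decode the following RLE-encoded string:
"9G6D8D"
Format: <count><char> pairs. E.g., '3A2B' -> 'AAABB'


Expanding each <count><char> pair:
  9G -> 'GGGGGGGGG'
  6D -> 'DDDDDD'
  8D -> 'DDDDDDDD'

Decoded = GGGGGGGGGDDDDDDDDDDDDDD


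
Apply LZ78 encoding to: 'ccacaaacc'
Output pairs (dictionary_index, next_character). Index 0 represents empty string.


LZ78 encoding steps:
Dictionary: {0: ''}
Step 1: w='' (idx 0), next='c' -> output (0, 'c'), add 'c' as idx 1
Step 2: w='c' (idx 1), next='a' -> output (1, 'a'), add 'ca' as idx 2
Step 3: w='ca' (idx 2), next='a' -> output (2, 'a'), add 'caa' as idx 3
Step 4: w='' (idx 0), next='a' -> output (0, 'a'), add 'a' as idx 4
Step 5: w='c' (idx 1), next='c' -> output (1, 'c'), add 'cc' as idx 5


Encoded: [(0, 'c'), (1, 'a'), (2, 'a'), (0, 'a'), (1, 'c')]


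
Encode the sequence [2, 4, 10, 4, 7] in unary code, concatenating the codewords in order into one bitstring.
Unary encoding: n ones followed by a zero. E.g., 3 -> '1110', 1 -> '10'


Encode each number as n ones followed by a terminating 0:
  2 -> 110 (3 bits)
  4 -> 11110 (5 bits)
  10 -> 11111111110 (11 bits)
  4 -> 11110 (5 bits)
  7 -> 11111110 (8 bits)
Total length = 3 + 5 + 11 + 5 + 8 = 32 bits.

Unary([2, 4, 10, 4, 7]) = 11011110111111111101111011111110 (32 bits)


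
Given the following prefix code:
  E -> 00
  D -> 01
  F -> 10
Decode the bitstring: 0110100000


Decoding step by step:
Bits 01 -> D
Bits 10 -> F
Bits 10 -> F
Bits 00 -> E
Bits 00 -> E


Decoded message: DFFEE


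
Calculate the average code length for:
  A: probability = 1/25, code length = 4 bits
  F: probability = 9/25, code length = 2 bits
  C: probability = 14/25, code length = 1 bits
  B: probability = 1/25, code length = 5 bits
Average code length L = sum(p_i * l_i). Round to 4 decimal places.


Weighted contributions p_i * l_i:
  A: (1/25) * 4 = 4/25
  F: (9/25) * 2 = 18/25
  C: (14/25) * 1 = 14/25
  B: (1/25) * 5 = 5/25
Sum = (4 + 18 + 14 + 5)/25 = 41/25

L = 41/25 = 1.6400 bits/symbol


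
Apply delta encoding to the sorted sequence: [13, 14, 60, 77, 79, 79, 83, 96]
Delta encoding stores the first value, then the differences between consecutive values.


First value: 13
Deltas:
  14 - 13 = 1
  60 - 14 = 46
  77 - 60 = 17
  79 - 77 = 2
  79 - 79 = 0
  83 - 79 = 4
  96 - 83 = 13


Delta encoded: [13, 1, 46, 17, 2, 0, 4, 13]


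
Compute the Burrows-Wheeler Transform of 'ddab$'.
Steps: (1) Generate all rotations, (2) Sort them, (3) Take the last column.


Rotations (sorted):
  0: $ddab -> last char: b
  1: ab$dd -> last char: d
  2: b$dda -> last char: a
  3: dab$d -> last char: d
  4: ddab$ -> last char: $


BWT = bdad$


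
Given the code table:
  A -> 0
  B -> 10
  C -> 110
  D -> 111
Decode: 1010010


Decoding:
10 -> B
10 -> B
0 -> A
10 -> B


Result: BBAB


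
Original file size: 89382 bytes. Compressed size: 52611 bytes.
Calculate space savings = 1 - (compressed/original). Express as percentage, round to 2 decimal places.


ratio = compressed/original = 52611/89382 = 0.588608
savings = 1 - ratio = 1 - 0.588608 = 0.411392
as a percentage: 0.411392 * 100 = 41.14%

Space savings = 1 - 52611/89382 = 41.14%


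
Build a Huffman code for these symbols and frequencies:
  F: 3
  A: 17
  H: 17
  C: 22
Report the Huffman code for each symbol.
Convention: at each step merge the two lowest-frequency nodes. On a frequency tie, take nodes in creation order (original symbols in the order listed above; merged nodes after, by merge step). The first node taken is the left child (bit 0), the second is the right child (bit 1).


Huffman tree construction:
Step 1: Merge F(3) + A(17) = 20
Step 2: Merge H(17) + (F+A)(20) = 37
Step 3: Merge C(22) + (H+(F+A))(37) = 59
Read each symbol's code off the tree from the root (left child = 0, right child = 1).

Codes:
  F: 110 (length 3)
  A: 111 (length 3)
  H: 10 (length 2)
  C: 0 (length 1)
Average code length: 116/59 = 1.9661 bits/symbol


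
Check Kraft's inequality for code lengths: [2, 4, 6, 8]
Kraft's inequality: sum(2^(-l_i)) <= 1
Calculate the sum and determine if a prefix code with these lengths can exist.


Sum = 2^(-2) + 2^(-4) + 2^(-6) + 2^(-8)
    = 0.25 + 0.0625 + 0.015625 + 0.00390625
    = 85/256 = 0.33203125
Since 0.33203125 <= 1, Kraft's inequality IS satisfied.
A prefix code with these lengths CAN exist.

Kraft sum = 0.33203125. Satisfied.


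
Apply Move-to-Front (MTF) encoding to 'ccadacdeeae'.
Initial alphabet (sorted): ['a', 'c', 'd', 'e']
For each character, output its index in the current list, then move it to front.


MTF encoding:
'c': index 1 in ['a', 'c', 'd', 'e'] -> ['c', 'a', 'd', 'e']
'c': index 0 in ['c', 'a', 'd', 'e'] -> ['c', 'a', 'd', 'e']
'a': index 1 in ['c', 'a', 'd', 'e'] -> ['a', 'c', 'd', 'e']
'd': index 2 in ['a', 'c', 'd', 'e'] -> ['d', 'a', 'c', 'e']
'a': index 1 in ['d', 'a', 'c', 'e'] -> ['a', 'd', 'c', 'e']
'c': index 2 in ['a', 'd', 'c', 'e'] -> ['c', 'a', 'd', 'e']
'd': index 2 in ['c', 'a', 'd', 'e'] -> ['d', 'c', 'a', 'e']
'e': index 3 in ['d', 'c', 'a', 'e'] -> ['e', 'd', 'c', 'a']
'e': index 0 in ['e', 'd', 'c', 'a'] -> ['e', 'd', 'c', 'a']
'a': index 3 in ['e', 'd', 'c', 'a'] -> ['a', 'e', 'd', 'c']
'e': index 1 in ['a', 'e', 'd', 'c'] -> ['e', 'a', 'd', 'c']


Output: [1, 0, 1, 2, 1, 2, 2, 3, 0, 3, 1]


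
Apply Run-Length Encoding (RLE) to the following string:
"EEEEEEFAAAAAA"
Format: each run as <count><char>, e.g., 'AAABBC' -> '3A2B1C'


Scanning runs left to right:
  i=0: run of 'E' x 6 -> '6E'
  i=6: run of 'F' x 1 -> '1F'
  i=7: run of 'A' x 6 -> '6A'

RLE = 6E1F6A


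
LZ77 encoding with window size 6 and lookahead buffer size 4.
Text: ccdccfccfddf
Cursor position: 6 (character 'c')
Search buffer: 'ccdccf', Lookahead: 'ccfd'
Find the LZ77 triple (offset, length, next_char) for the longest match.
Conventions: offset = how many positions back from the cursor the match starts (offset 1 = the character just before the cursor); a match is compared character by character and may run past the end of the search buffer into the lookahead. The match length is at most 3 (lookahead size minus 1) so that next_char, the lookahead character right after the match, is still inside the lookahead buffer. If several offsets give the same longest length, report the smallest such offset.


Try each offset into the search buffer:
  offset=1 (pos 5, char 'f'): match length 0
  offset=2 (pos 4, char 'c'): match length 1
  offset=3 (pos 3, char 'c'): match length 3
  offset=4 (pos 2, char 'd'): match length 0
  offset=5 (pos 1, char 'c'): match length 1
  offset=6 (pos 0, char 'c'): match length 2
Longest match has length 3 at offset 3.
next_char = character at position 6 + 3 = 9 -> 'd'

Best match: offset=3, length=3 (matching 'ccf' starting at position 3)
LZ77 triple: (3, 3, 'd')


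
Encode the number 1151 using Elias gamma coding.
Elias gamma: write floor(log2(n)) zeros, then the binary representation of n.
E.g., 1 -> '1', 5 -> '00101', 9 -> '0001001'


num_bits = floor(log2(1151)) + 1 = 11
leading_zeros = num_bits - 1 = 10
binary(1151) = 10001111111

Elias gamma(1151) = '0000000000' + '10001111111' = 000000000010001111111 (21 bits)


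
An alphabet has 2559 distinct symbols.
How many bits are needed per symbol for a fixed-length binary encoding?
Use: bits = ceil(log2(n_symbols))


log2(2559) = 11.3214
Bracket: 2^11 = 2048 < 2559 <= 2^12 = 4096
So ceil(log2(2559)) = 12

bits = ceil(log2(2559)) = ceil(11.3214) = 12 bits


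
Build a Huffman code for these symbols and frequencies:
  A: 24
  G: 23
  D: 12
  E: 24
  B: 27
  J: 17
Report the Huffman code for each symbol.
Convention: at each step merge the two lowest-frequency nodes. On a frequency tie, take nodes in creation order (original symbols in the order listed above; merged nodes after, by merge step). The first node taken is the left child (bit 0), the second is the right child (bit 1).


Huffman tree construction:
Step 1: Merge D(12) + J(17) = 29
Step 2: Merge G(23) + A(24) = 47
Step 3: Merge E(24) + B(27) = 51
Step 4: Merge (D+J)(29) + (G+A)(47) = 76
Step 5: Merge (E+B)(51) + ((D+J)+(G+A))(76) = 127
Read each symbol's code off the tree from the root (left child = 0, right child = 1).

Codes:
  A: 111 (length 3)
  G: 110 (length 3)
  D: 100 (length 3)
  E: 00 (length 2)
  B: 01 (length 2)
  J: 101 (length 3)
Average code length: 330/127 = 2.5984 bits/symbol


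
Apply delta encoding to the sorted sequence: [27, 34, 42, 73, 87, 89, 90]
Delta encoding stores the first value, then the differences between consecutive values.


First value: 27
Deltas:
  34 - 27 = 7
  42 - 34 = 8
  73 - 42 = 31
  87 - 73 = 14
  89 - 87 = 2
  90 - 89 = 1


Delta encoded: [27, 7, 8, 31, 14, 2, 1]


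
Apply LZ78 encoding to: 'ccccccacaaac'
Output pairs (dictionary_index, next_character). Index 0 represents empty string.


LZ78 encoding steps:
Dictionary: {0: ''}
Step 1: w='' (idx 0), next='c' -> output (0, 'c'), add 'c' as idx 1
Step 2: w='c' (idx 1), next='c' -> output (1, 'c'), add 'cc' as idx 2
Step 3: w='cc' (idx 2), next='c' -> output (2, 'c'), add 'ccc' as idx 3
Step 4: w='' (idx 0), next='a' -> output (0, 'a'), add 'a' as idx 4
Step 5: w='c' (idx 1), next='a' -> output (1, 'a'), add 'ca' as idx 5
Step 6: w='a' (idx 4), next='a' -> output (4, 'a'), add 'aa' as idx 6
Step 7: w='c' (idx 1), end of input -> output (1, '')


Encoded: [(0, 'c'), (1, 'c'), (2, 'c'), (0, 'a'), (1, 'a'), (4, 'a'), (1, '')]


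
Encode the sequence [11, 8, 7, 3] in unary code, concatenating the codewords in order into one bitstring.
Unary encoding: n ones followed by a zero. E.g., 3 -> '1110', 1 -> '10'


Encode each number as n ones followed by a terminating 0:
  11 -> 111111111110 (12 bits)
  8 -> 111111110 (9 bits)
  7 -> 11111110 (8 bits)
  3 -> 1110 (4 bits)
Total length = 12 + 9 + 8 + 4 = 33 bits.

Unary([11, 8, 7, 3]) = 111111111110111111110111111101110 (33 bits)


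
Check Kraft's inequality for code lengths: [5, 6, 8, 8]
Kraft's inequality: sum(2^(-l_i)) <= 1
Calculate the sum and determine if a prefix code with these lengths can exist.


Sum = 2^(-5) + 2^(-6) + 2^(-8) + 2^(-8)
    = 0.03125 + 0.015625 + 0.00390625 + 0.00390625
    = 14/256 = 0.0546875
Since 0.0546875 <= 1, Kraft's inequality IS satisfied.
A prefix code with these lengths CAN exist.

Kraft sum = 0.0546875. Satisfied.


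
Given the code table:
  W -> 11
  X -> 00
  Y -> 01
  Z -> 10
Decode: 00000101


Decoding:
00 -> X
00 -> X
01 -> Y
01 -> Y


Result: XXYY


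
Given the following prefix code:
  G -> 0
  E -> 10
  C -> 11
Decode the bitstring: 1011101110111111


Decoding step by step:
Bits 10 -> E
Bits 11 -> C
Bits 10 -> E
Bits 11 -> C
Bits 10 -> E
Bits 11 -> C
Bits 11 -> C
Bits 11 -> C


Decoded message: ECECECCC


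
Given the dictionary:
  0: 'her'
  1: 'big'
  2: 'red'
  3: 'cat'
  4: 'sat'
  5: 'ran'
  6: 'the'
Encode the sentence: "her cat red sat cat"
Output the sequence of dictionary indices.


Look up each word in the dictionary:
  'her' -> 0
  'cat' -> 3
  'red' -> 2
  'sat' -> 4
  'cat' -> 3

Encoded: [0, 3, 2, 4, 3]


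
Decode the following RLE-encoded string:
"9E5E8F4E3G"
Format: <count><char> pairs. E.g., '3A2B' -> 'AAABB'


Expanding each <count><char> pair:
  9E -> 'EEEEEEEEE'
  5E -> 'EEEEE'
  8F -> 'FFFFFFFF'
  4E -> 'EEEE'
  3G -> 'GGG'

Decoded = EEEEEEEEEEEEEEFFFFFFFFEEEEGGG


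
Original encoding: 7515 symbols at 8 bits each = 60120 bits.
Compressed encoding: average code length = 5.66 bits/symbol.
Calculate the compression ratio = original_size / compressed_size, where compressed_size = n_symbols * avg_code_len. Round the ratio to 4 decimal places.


original_size = n_symbols * orig_bits = 7515 * 8 = 60120 bits
compressed_size = n_symbols * avg_code_len = 7515 * 5.66 = 42534.9 bits
ratio = original_size / compressed_size = 60120 / 42534.9 = 1.4134

Compression ratio = 1.4134


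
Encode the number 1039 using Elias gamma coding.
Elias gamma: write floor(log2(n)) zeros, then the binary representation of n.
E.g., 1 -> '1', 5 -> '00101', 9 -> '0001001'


num_bits = floor(log2(1039)) + 1 = 11
leading_zeros = num_bits - 1 = 10
binary(1039) = 10000001111

Elias gamma(1039) = '0000000000' + '10000001111' = 000000000010000001111 (21 bits)


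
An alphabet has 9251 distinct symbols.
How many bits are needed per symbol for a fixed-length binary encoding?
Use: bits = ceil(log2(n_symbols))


log2(9251) = 13.1754
Bracket: 2^13 = 8192 < 9251 <= 2^14 = 16384
So ceil(log2(9251)) = 14

bits = ceil(log2(9251)) = ceil(13.1754) = 14 bits


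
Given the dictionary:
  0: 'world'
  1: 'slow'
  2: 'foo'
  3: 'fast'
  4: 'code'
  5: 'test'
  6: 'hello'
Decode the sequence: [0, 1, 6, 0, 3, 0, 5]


Look up each index in the dictionary:
  0 -> 'world'
  1 -> 'slow'
  6 -> 'hello'
  0 -> 'world'
  3 -> 'fast'
  0 -> 'world'
  5 -> 'test'

Decoded: "world slow hello world fast world test"


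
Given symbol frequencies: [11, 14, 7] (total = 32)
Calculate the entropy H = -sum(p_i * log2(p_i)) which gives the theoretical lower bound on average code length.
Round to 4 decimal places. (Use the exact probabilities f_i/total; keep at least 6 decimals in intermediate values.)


Per-symbol terms -p_i * log2(p_i) with p_i = f_i/32:
  p = 11/32 = 0.343750: log2(p) = -1.540568, -p*log2(p) = 0.529570
  p = 14/32 = 0.437500: log2(p) = -1.192645, -p*log2(p) = 0.521782
  p = 7/32 = 0.218750: log2(p) = -2.192645, -p*log2(p) = 0.479641
H = 0.529570 + 0.521782 + 0.479641 = 1.530993

H = 1.531 bits/symbol


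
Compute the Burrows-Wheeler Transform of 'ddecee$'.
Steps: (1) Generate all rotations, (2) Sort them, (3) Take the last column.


Rotations (sorted):
  0: $ddecee -> last char: e
  1: cee$dde -> last char: e
  2: ddecee$ -> last char: $
  3: decee$d -> last char: d
  4: e$ddece -> last char: e
  5: ecee$dd -> last char: d
  6: ee$ddec -> last char: c


BWT = ee$dedc


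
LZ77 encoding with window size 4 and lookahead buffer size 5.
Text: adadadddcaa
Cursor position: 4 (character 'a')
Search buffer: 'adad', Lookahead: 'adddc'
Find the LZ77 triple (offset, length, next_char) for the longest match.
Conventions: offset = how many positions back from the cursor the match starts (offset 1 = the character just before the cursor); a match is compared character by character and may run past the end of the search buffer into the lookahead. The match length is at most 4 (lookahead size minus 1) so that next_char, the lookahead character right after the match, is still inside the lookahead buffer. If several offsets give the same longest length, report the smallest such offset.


Try each offset into the search buffer:
  offset=1 (pos 3, char 'd'): match length 0
  offset=2 (pos 2, char 'a'): match length 2
  offset=3 (pos 1, char 'd'): match length 0
  offset=4 (pos 0, char 'a'): match length 2
Longest match has length 2, found at offsets 2, 4; take the smallest, offset 2.
next_char = character at position 4 + 2 = 6 -> 'd'

Best match: offset=2, length=2 (matching 'ad' starting at position 2)
LZ77 triple: (2, 2, 'd')


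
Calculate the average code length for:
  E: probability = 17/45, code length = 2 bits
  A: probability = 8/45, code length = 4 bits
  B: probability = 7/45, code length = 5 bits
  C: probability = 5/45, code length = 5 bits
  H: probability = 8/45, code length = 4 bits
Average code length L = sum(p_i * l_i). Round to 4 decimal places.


Weighted contributions p_i * l_i:
  E: (17/45) * 2 = 34/45
  A: (8/45) * 4 = 32/45
  B: (7/45) * 5 = 35/45
  C: (5/45) * 5 = 25/45
  H: (8/45) * 4 = 32/45
Sum = (34 + 32 + 35 + 25 + 32)/45 = 158/45

L = 158/45 = 3.5111 bits/symbol


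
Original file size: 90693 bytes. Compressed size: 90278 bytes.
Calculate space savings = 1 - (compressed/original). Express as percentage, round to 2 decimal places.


ratio = compressed/original = 90278/90693 = 0.995424
savings = 1 - ratio = 1 - 0.995424 = 0.004576
as a percentage: 0.004576 * 100 = 0.46%

Space savings = 1 - 90278/90693 = 0.46%


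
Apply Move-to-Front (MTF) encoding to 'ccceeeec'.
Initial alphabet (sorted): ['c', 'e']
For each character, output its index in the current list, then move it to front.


MTF encoding:
'c': index 0 in ['c', 'e'] -> ['c', 'e']
'c': index 0 in ['c', 'e'] -> ['c', 'e']
'c': index 0 in ['c', 'e'] -> ['c', 'e']
'e': index 1 in ['c', 'e'] -> ['e', 'c']
'e': index 0 in ['e', 'c'] -> ['e', 'c']
'e': index 0 in ['e', 'c'] -> ['e', 'c']
'e': index 0 in ['e', 'c'] -> ['e', 'c']
'c': index 1 in ['e', 'c'] -> ['c', 'e']


Output: [0, 0, 0, 1, 0, 0, 0, 1]


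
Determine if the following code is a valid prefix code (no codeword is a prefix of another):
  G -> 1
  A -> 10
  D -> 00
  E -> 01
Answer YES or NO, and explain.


Checking each pair (does one codeword prefix another?):
  G='1' vs A='10': prefix -- VIOLATION

NO -- this is NOT a valid prefix code. G (1) is a prefix of A (10).


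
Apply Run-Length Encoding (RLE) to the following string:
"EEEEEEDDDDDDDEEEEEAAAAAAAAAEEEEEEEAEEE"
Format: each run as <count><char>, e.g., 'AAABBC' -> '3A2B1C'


Scanning runs left to right:
  i=0: run of 'E' x 6 -> '6E'
  i=6: run of 'D' x 7 -> '7D'
  i=13: run of 'E' x 5 -> '5E'
  i=18: run of 'A' x 9 -> '9A'
  i=27: run of 'E' x 7 -> '7E'
  i=34: run of 'A' x 1 -> '1A'
  i=35: run of 'E' x 3 -> '3E'

RLE = 6E7D5E9A7E1A3E


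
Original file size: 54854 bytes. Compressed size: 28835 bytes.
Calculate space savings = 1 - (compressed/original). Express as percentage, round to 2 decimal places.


ratio = compressed/original = 28835/54854 = 0.525668
savings = 1 - ratio = 1 - 0.525668 = 0.474332
as a percentage: 0.474332 * 100 = 47.43%

Space savings = 1 - 28835/54854 = 47.43%


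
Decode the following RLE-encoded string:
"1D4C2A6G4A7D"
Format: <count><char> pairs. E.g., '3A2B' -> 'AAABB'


Expanding each <count><char> pair:
  1D -> 'D'
  4C -> 'CCCC'
  2A -> 'AA'
  6G -> 'GGGGGG'
  4A -> 'AAAA'
  7D -> 'DDDDDDD'

Decoded = DCCCCAAGGGGGGAAAADDDDDDD


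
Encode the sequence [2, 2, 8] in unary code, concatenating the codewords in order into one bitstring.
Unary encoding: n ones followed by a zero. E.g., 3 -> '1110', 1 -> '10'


Encode each number as n ones followed by a terminating 0:
  2 -> 110 (3 bits)
  2 -> 110 (3 bits)
  8 -> 111111110 (9 bits)
Total length = 3 + 3 + 9 = 15 bits.

Unary([2, 2, 8]) = 110110111111110 (15 bits)


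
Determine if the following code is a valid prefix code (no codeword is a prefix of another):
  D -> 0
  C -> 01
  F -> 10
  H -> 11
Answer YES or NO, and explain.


Checking each pair (does one codeword prefix another?):
  D='0' vs C='01': prefix -- VIOLATION

NO -- this is NOT a valid prefix code. D (0) is a prefix of C (01).


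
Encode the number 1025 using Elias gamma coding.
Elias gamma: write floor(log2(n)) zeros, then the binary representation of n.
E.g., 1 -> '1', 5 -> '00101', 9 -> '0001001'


num_bits = floor(log2(1025)) + 1 = 11
leading_zeros = num_bits - 1 = 10
binary(1025) = 10000000001

Elias gamma(1025) = '0000000000' + '10000000001' = 000000000010000000001 (21 bits)


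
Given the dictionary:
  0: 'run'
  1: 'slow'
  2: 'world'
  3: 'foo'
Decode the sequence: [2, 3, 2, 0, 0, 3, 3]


Look up each index in the dictionary:
  2 -> 'world'
  3 -> 'foo'
  2 -> 'world'
  0 -> 'run'
  0 -> 'run'
  3 -> 'foo'
  3 -> 'foo'

Decoded: "world foo world run run foo foo"


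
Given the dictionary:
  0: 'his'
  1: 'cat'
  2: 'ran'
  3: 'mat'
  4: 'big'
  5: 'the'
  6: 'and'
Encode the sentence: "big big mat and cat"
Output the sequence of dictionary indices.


Look up each word in the dictionary:
  'big' -> 4
  'big' -> 4
  'mat' -> 3
  'and' -> 6
  'cat' -> 1

Encoded: [4, 4, 3, 6, 1]


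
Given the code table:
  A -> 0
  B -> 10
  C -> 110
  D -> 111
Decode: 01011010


Decoding:
0 -> A
10 -> B
110 -> C
10 -> B


Result: ABCB


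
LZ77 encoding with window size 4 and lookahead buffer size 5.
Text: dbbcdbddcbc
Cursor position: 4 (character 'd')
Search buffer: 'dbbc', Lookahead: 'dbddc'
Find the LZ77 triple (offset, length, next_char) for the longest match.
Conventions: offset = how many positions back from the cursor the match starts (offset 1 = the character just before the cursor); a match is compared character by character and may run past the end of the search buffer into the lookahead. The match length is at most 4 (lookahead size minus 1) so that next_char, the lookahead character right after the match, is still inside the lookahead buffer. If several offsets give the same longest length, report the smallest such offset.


Try each offset into the search buffer:
  offset=1 (pos 3, char 'c'): match length 0
  offset=2 (pos 2, char 'b'): match length 0
  offset=3 (pos 1, char 'b'): match length 0
  offset=4 (pos 0, char 'd'): match length 2
Longest match has length 2 at offset 4.
next_char = character at position 4 + 2 = 6 -> 'd'

Best match: offset=4, length=2 (matching 'db' starting at position 0)
LZ77 triple: (4, 2, 'd')


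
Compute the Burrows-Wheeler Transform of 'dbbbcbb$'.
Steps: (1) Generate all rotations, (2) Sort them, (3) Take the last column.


Rotations (sorted):
  0: $dbbbcbb -> last char: b
  1: b$dbbbcb -> last char: b
  2: bb$dbbbc -> last char: c
  3: bbbcbb$d -> last char: d
  4: bbcbb$db -> last char: b
  5: bcbb$dbb -> last char: b
  6: cbb$dbbb -> last char: b
  7: dbbbcbb$ -> last char: $


BWT = bbcdbbb$


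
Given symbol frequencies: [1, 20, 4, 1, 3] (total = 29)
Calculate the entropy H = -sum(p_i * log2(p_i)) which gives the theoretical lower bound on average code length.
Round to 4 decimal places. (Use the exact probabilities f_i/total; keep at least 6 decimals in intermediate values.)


Per-symbol terms -p_i * log2(p_i) with p_i = f_i/29:
  p = 1/29 = 0.034483: log2(p) = -4.857981, -p*log2(p) = 0.167517
  p = 20/29 = 0.689655: log2(p) = -0.536053, -p*log2(p) = 0.369692
  p = 4/29 = 0.137931: log2(p) = -2.857981, -p*log2(p) = 0.394204
  p = 1/29 = 0.034483: log2(p) = -4.857981, -p*log2(p) = 0.167517
  p = 3/29 = 0.103448: log2(p) = -3.273018, -p*log2(p) = 0.338588
H = 0.167517 + 0.369692 + 0.394204 + 0.167517 + 0.338588 = 1.437518

H = 1.4375 bits/symbol


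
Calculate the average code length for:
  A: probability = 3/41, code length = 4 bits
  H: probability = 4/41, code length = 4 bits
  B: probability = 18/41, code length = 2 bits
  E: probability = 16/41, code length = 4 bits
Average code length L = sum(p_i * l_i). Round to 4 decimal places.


Weighted contributions p_i * l_i:
  A: (3/41) * 4 = 12/41
  H: (4/41) * 4 = 16/41
  B: (18/41) * 2 = 36/41
  E: (16/41) * 4 = 64/41
Sum = (12 + 16 + 36 + 64)/41 = 128/41

L = 128/41 = 3.1220 bits/symbol


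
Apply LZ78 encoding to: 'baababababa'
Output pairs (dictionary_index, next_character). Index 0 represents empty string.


LZ78 encoding steps:
Dictionary: {0: ''}
Step 1: w='' (idx 0), next='b' -> output (0, 'b'), add 'b' as idx 1
Step 2: w='' (idx 0), next='a' -> output (0, 'a'), add 'a' as idx 2
Step 3: w='a' (idx 2), next='b' -> output (2, 'b'), add 'ab' as idx 3
Step 4: w='ab' (idx 3), next='a' -> output (3, 'a'), add 'aba' as idx 4
Step 5: w='b' (idx 1), next='a' -> output (1, 'a'), add 'ba' as idx 5
Step 6: w='ba' (idx 5), end of input -> output (5, '')


Encoded: [(0, 'b'), (0, 'a'), (2, 'b'), (3, 'a'), (1, 'a'), (5, '')]


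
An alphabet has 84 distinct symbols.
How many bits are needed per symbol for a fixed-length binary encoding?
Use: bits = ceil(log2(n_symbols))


log2(84) = 6.3923
Bracket: 2^6 = 64 < 84 <= 2^7 = 128
So ceil(log2(84)) = 7

bits = ceil(log2(84)) = ceil(6.3923) = 7 bits


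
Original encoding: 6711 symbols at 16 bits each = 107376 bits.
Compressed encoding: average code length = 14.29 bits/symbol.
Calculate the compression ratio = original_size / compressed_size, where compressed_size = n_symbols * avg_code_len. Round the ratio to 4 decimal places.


original_size = n_symbols * orig_bits = 6711 * 16 = 107376 bits
compressed_size = n_symbols * avg_code_len = 6711 * 14.29 = 95900.19 bits
ratio = original_size / compressed_size = 107376 / 95900.19 = 1.1197

Compression ratio = 1.1197


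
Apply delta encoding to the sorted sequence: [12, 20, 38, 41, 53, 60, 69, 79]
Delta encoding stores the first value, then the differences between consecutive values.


First value: 12
Deltas:
  20 - 12 = 8
  38 - 20 = 18
  41 - 38 = 3
  53 - 41 = 12
  60 - 53 = 7
  69 - 60 = 9
  79 - 69 = 10


Delta encoded: [12, 8, 18, 3, 12, 7, 9, 10]


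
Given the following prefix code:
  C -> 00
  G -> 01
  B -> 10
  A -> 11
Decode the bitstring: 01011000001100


Decoding step by step:
Bits 01 -> G
Bits 01 -> G
Bits 10 -> B
Bits 00 -> C
Bits 00 -> C
Bits 11 -> A
Bits 00 -> C


Decoded message: GGBCCAC


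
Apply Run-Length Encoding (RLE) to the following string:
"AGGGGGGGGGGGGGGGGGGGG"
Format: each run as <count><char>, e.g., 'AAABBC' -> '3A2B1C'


Scanning runs left to right:
  i=0: run of 'A' x 1 -> '1A'
  i=1: run of 'G' x 20 -> '20G'

RLE = 1A20G
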